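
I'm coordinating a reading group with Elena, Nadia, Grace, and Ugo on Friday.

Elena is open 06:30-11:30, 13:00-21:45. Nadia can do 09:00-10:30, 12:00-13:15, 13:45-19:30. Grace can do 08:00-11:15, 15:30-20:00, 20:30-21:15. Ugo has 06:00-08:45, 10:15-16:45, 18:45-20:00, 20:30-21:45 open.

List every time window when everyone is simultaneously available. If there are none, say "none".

Elena ∩ Nadia: 09:00-10:30, 13:00-13:15, 13:45-19:30.
Elena ∩ Nadia ∩ Grace: 09:00-10:30, 15:30-19:30.
Elena ∩ Nadia ∩ Grace ∩ Ugo: 10:15-10:30, 15:30-16:45, 18:45-19:30.

10:15-10:30, 15:30-16:45, 18:45-19:30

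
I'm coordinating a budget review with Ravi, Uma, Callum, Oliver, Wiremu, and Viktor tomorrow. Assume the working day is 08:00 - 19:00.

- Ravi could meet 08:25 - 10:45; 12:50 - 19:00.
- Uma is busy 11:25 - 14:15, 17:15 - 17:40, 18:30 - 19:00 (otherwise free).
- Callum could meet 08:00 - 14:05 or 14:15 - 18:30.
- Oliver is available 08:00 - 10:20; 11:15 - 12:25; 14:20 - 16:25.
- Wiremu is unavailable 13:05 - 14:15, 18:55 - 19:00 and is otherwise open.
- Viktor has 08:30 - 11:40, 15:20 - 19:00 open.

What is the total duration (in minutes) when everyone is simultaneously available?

Ravi free: 08:25-10:45, 12:50-19:00.
Uma free: 08:00-11:25, 14:15-17:15, 17:40-18:30 (invert busy blocks within the working day).
Callum free: 08:00-14:05, 14:15-18:30.
Oliver free: 08:00-10:20, 11:15-12:25, 14:20-16:25.
Wiremu free: 08:00-13:05, 14:15-18:55 (invert busy blocks within the working day).
Viktor free: 08:30-11:40, 15:20-19:00.
Ravi ∩ Uma: 08:25-10:45, 14:15-17:15, 17:40-18:30.
Ravi ∩ Uma ∩ Callum: 08:25-10:45, 14:15-17:15, 17:40-18:30.
Ravi ∩ Uma ∩ Callum ∩ Oliver: 08:25-10:20, 14:20-16:25.
Ravi ∩ Uma ∩ Callum ∩ Oliver ∩ Wiremu: 08:25-10:20, 14:20-16:25.
Ravi ∩ Uma ∩ Callum ∩ Oliver ∩ Wiremu ∩ Viktor: 08:30-10:20, 15:20-16:25.
Summing the common windows: 110 + 65 = 175 minutes.

175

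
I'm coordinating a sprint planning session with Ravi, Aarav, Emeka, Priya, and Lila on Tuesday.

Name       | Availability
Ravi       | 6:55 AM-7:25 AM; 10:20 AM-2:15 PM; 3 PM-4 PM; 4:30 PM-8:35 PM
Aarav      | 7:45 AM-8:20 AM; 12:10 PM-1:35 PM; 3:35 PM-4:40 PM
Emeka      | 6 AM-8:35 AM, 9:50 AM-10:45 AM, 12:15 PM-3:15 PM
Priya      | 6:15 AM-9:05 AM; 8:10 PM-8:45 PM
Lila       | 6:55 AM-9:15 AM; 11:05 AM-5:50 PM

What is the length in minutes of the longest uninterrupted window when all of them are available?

0

Ravi ∩ Aarav: 12:10-13:35, 15:35-16:00, 16:30-16:40.
Ravi ∩ Aarav ∩ Emeka: 12:15-13:35.
Ravi ∩ Aarav ∩ Emeka ∩ Priya: ∅.
Ravi ∩ Aarav ∩ Emeka ∩ Priya ∩ Lila: ∅.
There is no time when everyone is free.
No common window exists, so the longest block is 0 minutes.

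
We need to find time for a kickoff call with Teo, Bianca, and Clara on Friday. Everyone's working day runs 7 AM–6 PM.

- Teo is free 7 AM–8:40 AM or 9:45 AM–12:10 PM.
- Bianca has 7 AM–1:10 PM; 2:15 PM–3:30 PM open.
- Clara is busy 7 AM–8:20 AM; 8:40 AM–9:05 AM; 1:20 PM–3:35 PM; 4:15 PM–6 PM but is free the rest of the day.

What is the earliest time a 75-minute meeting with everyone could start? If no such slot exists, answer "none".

Teo free: 07:00-08:40, 09:45-12:10.
Bianca free: 07:00-13:10, 14:15-15:30.
Clara free: 08:20-08:40, 09:05-13:20, 15:35-16:15 (invert busy blocks within the working day).
Teo ∩ Bianca: 07:00-08:40, 09:45-12:10.
Teo ∩ Bianca ∩ Clara: 08:20-08:40, 09:45-12:10.
The first common window of at least 75 minutes is 09:45-12:10, so the earliest start is 09:45.

09:45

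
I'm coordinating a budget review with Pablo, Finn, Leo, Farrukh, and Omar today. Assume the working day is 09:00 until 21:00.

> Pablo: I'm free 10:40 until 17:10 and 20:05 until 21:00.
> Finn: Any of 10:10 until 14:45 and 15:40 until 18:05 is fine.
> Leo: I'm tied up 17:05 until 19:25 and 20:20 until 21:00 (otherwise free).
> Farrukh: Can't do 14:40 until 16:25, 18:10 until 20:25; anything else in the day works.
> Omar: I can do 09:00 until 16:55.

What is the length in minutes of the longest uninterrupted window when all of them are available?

Pablo free: 10:40-17:10, 20:05-21:00.
Finn free: 10:10-14:45, 15:40-18:05.
Leo free: 09:00-17:05, 19:25-20:20 (invert busy blocks within the working day).
Farrukh free: 09:00-14:40, 16:25-18:10, 20:25-21:00 (invert busy blocks within the working day).
Omar free: 09:00-16:55.
Pablo ∩ Finn: 10:40-14:45, 15:40-17:10.
Pablo ∩ Finn ∩ Leo: 10:40-14:45, 15:40-17:05.
Pablo ∩ Finn ∩ Leo ∩ Farrukh: 10:40-14:40, 16:25-17:05.
Pablo ∩ Finn ∩ Leo ∩ Farrukh ∩ Omar: 10:40-14:40, 16:25-16:55.
The longest is 10:40-14:40 at 240 minutes.

240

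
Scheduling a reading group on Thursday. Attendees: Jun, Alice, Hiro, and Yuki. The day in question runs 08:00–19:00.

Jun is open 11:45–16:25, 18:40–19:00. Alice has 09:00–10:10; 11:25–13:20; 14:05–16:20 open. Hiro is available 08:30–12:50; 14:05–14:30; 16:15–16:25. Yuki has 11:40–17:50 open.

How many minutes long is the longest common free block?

65

Jun ∩ Alice: 11:45-13:20, 14:05-16:20.
Jun ∩ Alice ∩ Hiro: 11:45-12:50, 14:05-14:30, 16:15-16:20.
Jun ∩ Alice ∩ Hiro ∩ Yuki: 11:45-12:50, 14:05-14:30, 16:15-16:20.
Those are the intersection windows.
The longest is 11:45-12:50 at 65 minutes.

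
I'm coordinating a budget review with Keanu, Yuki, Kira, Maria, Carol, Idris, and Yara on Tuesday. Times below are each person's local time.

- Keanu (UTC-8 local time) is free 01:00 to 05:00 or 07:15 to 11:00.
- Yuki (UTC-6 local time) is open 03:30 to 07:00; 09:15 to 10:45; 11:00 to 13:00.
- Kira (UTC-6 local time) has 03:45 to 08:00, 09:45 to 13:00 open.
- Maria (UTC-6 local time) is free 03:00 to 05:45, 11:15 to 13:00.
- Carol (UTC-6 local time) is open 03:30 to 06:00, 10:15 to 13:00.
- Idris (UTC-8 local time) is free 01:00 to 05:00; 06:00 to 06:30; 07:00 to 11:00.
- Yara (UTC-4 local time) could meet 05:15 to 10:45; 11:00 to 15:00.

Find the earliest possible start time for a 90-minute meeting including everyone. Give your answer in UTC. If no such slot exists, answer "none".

Keanu in UTC: 09:00-13:00, 15:15-19:00 (add 8h to convert from UTC-8).
Yuki in UTC: 09:30-13:00, 15:15-16:45, 17:00-19:00 (add 6h to convert from UTC-6).
Kira in UTC: 09:45-14:00, 15:45-19:00 (add 6h to convert from UTC-6).
Maria in UTC: 09:00-11:45, 17:15-19:00 (add 6h to convert from UTC-6).
Carol in UTC: 09:30-12:00, 16:15-19:00 (add 6h to convert from UTC-6).
Idris in UTC: 09:00-13:00, 14:00-14:30, 15:00-19:00 (add 8h to convert from UTC-8).
Yara in UTC: 09:15-14:45, 15:00-19:00 (add 4h to convert from UTC-4).
Keanu ∩ Yuki: 09:30-13:00, 15:15-16:45, 17:00-19:00.
Keanu ∩ Yuki ∩ Kira: 09:45-13:00, 15:45-16:45, 17:00-19:00.
Keanu ∩ Yuki ∩ Kira ∩ Maria: 09:45-11:45, 17:15-19:00.
Keanu ∩ Yuki ∩ Kira ∩ Maria ∩ Carol: 09:45-11:45, 17:15-19:00.
Keanu ∩ Yuki ∩ Kira ∩ Maria ∩ Carol ∩ Idris: 09:45-11:45, 17:15-19:00.
Keanu ∩ Yuki ∩ Kira ∩ Maria ∩ Carol ∩ Idris ∩ Yara: 09:45-11:45, 17:15-19:00.
The first common window of at least 90 minutes is 09:45-11:45, so the earliest start is 09:45.

09:45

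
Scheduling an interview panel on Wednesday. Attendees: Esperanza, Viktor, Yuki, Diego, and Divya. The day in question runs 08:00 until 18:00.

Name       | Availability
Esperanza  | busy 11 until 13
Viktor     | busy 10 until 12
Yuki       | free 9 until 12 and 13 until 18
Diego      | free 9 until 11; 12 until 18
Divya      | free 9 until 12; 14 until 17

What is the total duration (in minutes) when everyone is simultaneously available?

Esperanza free: 08:00-11:00, 13:00-18:00 (invert busy blocks within the working day).
Viktor free: 08:00-10:00, 12:00-18:00 (invert busy blocks within the working day).
Yuki free: 09:00-12:00, 13:00-18:00.
Diego free: 09:00-11:00, 12:00-18:00.
Divya free: 09:00-12:00, 14:00-17:00.
Esperanza ∩ Viktor: 08:00-10:00, 13:00-18:00.
Esperanza ∩ Viktor ∩ Yuki: 09:00-10:00, 13:00-18:00.
Esperanza ∩ Viktor ∩ Yuki ∩ Diego: 09:00-10:00, 13:00-18:00.
Esperanza ∩ Viktor ∩ Yuki ∩ Diego ∩ Divya: 09:00-10:00, 14:00-17:00.
Summing the common windows: 60 + 180 = 240 minutes.

240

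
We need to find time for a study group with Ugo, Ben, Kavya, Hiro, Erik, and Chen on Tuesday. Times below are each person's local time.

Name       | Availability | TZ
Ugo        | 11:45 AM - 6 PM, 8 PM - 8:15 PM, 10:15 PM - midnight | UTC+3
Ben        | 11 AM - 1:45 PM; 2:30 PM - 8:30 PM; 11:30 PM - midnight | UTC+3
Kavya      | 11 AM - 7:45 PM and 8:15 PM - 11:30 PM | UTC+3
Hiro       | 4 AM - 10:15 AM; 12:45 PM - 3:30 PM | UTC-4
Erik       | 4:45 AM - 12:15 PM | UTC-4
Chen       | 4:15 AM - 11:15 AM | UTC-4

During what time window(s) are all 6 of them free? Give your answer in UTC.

08:45-10:45, 11:30-14:15

Ugo in UTC: 08:45-15:00, 17:00-17:15, 19:15-21:00 (subtract 3h to convert from UTC+3).
Ben in UTC: 08:00-10:45, 11:30-17:30, 20:30-21:00 (subtract 3h to convert from UTC+3).
Kavya in UTC: 08:00-16:45, 17:15-20:30 (subtract 3h to convert from UTC+3).
Hiro in UTC: 08:00-14:15, 16:45-19:30 (add 4h to convert from UTC-4).
Erik in UTC: 08:45-16:15 (add 4h to convert from UTC-4).
Chen in UTC: 08:15-15:15 (add 4h to convert from UTC-4).
Ugo ∩ Ben: 08:45-10:45, 11:30-15:00, 17:00-17:15, 20:30-21:00.
Ugo ∩ Ben ∩ Kavya: 08:45-10:45, 11:30-15:00.
Ugo ∩ Ben ∩ Kavya ∩ Hiro: 08:45-10:45, 11:30-14:15.
Ugo ∩ Ben ∩ Kavya ∩ Hiro ∩ Erik: 08:45-10:45, 11:30-14:15.
Ugo ∩ Ben ∩ Kavya ∩ Hiro ∩ Erik ∩ Chen: 08:45-10:45, 11:30-14:15.
So the common availability across everyone is 08:45-10:45, 11:30-14:15.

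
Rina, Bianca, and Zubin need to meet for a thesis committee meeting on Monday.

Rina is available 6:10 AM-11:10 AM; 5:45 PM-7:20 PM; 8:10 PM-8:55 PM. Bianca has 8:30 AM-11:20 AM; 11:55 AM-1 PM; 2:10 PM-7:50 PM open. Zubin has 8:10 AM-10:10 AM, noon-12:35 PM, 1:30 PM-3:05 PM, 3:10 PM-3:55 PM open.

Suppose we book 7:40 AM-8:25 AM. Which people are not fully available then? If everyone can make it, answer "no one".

Rina: free for 07:40-08:25. Bianca: not fully free for 07:40-08:25. Zubin: not fully free for 07:40-08:25.

Bianca, Zubin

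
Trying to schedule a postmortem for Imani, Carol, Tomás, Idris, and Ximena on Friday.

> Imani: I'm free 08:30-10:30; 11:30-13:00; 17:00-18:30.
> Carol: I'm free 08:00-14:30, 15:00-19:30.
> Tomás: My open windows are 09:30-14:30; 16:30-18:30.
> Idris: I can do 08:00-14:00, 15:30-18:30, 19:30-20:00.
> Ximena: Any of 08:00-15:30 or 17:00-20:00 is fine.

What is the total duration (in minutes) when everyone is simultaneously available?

Imani ∩ Carol: 08:30-10:30, 11:30-13:00, 17:00-18:30.
Imani ∩ Carol ∩ Tomás: 09:30-10:30, 11:30-13:00, 17:00-18:30.
Imani ∩ Carol ∩ Tomás ∩ Idris: 09:30-10:30, 11:30-13:00, 17:00-18:30.
Imani ∩ Carol ∩ Tomás ∩ Idris ∩ Ximena: 09:30-10:30, 11:30-13:00, 17:00-18:30.
So the common availability across everyone is 09:30-10:30, 11:30-13:00, 17:00-18:30.
Summing the common windows: 60 + 90 + 90 = 240 minutes.

240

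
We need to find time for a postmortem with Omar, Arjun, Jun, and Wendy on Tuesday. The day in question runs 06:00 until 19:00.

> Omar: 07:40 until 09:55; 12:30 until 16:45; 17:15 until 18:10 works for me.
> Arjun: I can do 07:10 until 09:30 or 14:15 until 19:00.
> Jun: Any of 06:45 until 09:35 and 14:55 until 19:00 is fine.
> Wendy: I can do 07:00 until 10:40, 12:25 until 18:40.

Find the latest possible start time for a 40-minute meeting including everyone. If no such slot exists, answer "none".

Omar ∩ Arjun: 07:40-09:30, 14:15-16:45, 17:15-18:10.
Omar ∩ Arjun ∩ Jun: 07:40-09:30, 14:55-16:45, 17:15-18:10.
Omar ∩ Arjun ∩ Jun ∩ Wendy: 07:40-09:30, 14:55-16:45, 17:15-18:10.
The last common window of at least 40 minutes is 17:15-18:10; a 40-minute meeting can start as late as 17:30 and still end by 18:10.

17:30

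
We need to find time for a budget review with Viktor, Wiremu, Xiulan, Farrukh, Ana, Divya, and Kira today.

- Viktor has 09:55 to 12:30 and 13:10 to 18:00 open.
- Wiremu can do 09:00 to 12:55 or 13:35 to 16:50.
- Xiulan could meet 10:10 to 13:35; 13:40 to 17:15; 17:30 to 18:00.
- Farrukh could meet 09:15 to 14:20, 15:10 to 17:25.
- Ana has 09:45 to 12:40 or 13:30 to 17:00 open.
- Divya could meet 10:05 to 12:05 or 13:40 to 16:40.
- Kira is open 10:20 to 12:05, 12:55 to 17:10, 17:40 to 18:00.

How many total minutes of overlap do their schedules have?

235

Viktor ∩ Wiremu: 09:55-12:30, 13:35-16:50.
Viktor ∩ Wiremu ∩ Xiulan: 10:10-12:30, 13:40-16:50.
Viktor ∩ Wiremu ∩ Xiulan ∩ Farrukh: 10:10-12:30, 13:40-14:20, 15:10-16:50.
Viktor ∩ Wiremu ∩ Xiulan ∩ Farrukh ∩ Ana: 10:10-12:30, 13:40-14:20, 15:10-16:50.
Viktor ∩ Wiremu ∩ Xiulan ∩ Farrukh ∩ Ana ∩ Divya: 10:10-12:05, 13:40-14:20, 15:10-16:40.
Viktor ∩ Wiremu ∩ Xiulan ∩ Farrukh ∩ Ana ∩ Divya ∩ Kira: 10:20-12:05, 13:40-14:20, 15:10-16:40.
So the common availability across everyone is 10:20-12:05, 13:40-14:20, 15:10-16:40.
Summing the common windows: 105 + 40 + 90 = 235 minutes.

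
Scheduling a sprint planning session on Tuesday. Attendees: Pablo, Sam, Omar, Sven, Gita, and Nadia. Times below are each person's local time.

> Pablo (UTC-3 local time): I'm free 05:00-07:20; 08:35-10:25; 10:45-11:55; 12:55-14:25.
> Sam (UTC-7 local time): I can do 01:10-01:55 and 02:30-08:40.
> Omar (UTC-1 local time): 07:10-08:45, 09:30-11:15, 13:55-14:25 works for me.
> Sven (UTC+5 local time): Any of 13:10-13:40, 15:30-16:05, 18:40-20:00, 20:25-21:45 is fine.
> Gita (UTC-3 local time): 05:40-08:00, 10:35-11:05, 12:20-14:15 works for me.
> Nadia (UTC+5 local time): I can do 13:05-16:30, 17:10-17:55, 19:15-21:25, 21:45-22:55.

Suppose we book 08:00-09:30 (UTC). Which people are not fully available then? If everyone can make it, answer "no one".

Gita, Nadia, Omar, Sam, Sven

Pablo in UTC: 08:00-10:20, 11:35-13:25, 13:45-14:55, 15:55-17:25 (add 3h to convert from UTC-3).
Sam in UTC: 08:10-08:55, 09:30-15:40 (add 7h to convert from UTC-7).
Omar in UTC: 08:10-09:45, 10:30-12:15, 14:55-15:25 (add 1h to convert from UTC-1).
Sven in UTC: 08:10-08:40, 10:30-11:05, 13:40-15:00, 15:25-16:45 (subtract 5h to convert from UTC+5).
Gita in UTC: 08:40-11:00, 13:35-14:05, 15:20-17:15 (add 3h to convert from UTC-3).
Nadia in UTC: 08:05-11:30, 12:10-12:55, 14:15-16:25, 16:45-17:55 (subtract 5h to convert from UTC+5).
Pablo: free for 08:00-09:30. Sam: not fully free for 08:00-09:30. Omar: not fully free for 08:00-09:30. Sven: not fully free for 08:00-09:30. Gita: not fully free for 08:00-09:30. Nadia: not fully free for 08:00-09:30.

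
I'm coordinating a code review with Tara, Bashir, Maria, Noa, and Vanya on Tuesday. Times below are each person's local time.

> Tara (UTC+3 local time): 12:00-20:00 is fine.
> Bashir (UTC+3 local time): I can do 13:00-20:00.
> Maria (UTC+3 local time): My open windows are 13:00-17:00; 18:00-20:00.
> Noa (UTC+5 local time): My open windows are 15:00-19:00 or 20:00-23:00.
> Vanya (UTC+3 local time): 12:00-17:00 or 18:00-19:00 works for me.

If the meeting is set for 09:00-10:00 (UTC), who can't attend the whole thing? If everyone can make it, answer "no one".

Tara in UTC: 09:00-17:00 (subtract 3h to convert from UTC+3).
Bashir in UTC: 10:00-17:00 (subtract 3h to convert from UTC+3).
Maria in UTC: 10:00-14:00, 15:00-17:00 (subtract 3h to convert from UTC+3).
Noa in UTC: 10:00-14:00, 15:00-18:00 (subtract 5h to convert from UTC+5).
Vanya in UTC: 09:00-14:00, 15:00-16:00 (subtract 3h to convert from UTC+3).
Tara: free for 09:00-10:00. Bashir: not fully free for 09:00-10:00. Maria: not fully free for 09:00-10:00. Noa: not fully free for 09:00-10:00. Vanya: free for 09:00-10:00.

Bashir, Maria, Noa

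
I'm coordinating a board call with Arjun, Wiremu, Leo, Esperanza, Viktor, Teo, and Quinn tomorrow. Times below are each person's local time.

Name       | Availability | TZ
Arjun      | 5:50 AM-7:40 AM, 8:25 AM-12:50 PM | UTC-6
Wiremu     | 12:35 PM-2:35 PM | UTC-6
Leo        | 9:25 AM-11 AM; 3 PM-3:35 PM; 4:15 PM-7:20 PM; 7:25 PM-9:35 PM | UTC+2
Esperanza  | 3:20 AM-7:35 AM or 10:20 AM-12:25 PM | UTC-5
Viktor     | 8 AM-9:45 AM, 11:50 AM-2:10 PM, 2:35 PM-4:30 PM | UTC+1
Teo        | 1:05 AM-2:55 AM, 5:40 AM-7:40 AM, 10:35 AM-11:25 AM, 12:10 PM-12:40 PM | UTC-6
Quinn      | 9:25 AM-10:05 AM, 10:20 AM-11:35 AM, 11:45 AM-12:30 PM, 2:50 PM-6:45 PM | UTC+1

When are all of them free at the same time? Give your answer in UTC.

Arjun in UTC: 11:50-13:40, 14:25-18:50 (add 6h to convert from UTC-6).
Wiremu in UTC: 18:35-20:35 (add 6h to convert from UTC-6).
Leo in UTC: 07:25-09:00, 13:00-13:35, 14:15-17:20, 17:25-19:35 (subtract 2h to convert from UTC+2).
Esperanza in UTC: 08:20-12:35, 15:20-17:25 (add 5h to convert from UTC-5).
Viktor in UTC: 07:00-08:45, 10:50-13:10, 13:35-15:30 (subtract 1h to convert from UTC+1).
Teo in UTC: 07:05-08:55, 11:40-13:40, 16:35-17:25, 18:10-18:40 (add 6h to convert from UTC-6).
Quinn in UTC: 08:25-09:05, 09:20-10:35, 10:45-11:30, 13:50-17:45 (subtract 1h to convert from UTC+1).
Arjun ∩ Wiremu: 18:35-18:50.
Arjun ∩ Wiremu ∩ Leo: 18:35-18:50.
Arjun ∩ Wiremu ∩ Leo ∩ Esperanza: ∅.
Arjun ∩ Wiremu ∩ Leo ∩ Esperanza ∩ Viktor: ∅.
Arjun ∩ Wiremu ∩ Leo ∩ Esperanza ∩ Viktor ∩ Teo: ∅.
Arjun ∩ Wiremu ∩ Leo ∩ Esperanza ∩ Viktor ∩ Teo ∩ Quinn: ∅.
There is no time when everyone is free.

none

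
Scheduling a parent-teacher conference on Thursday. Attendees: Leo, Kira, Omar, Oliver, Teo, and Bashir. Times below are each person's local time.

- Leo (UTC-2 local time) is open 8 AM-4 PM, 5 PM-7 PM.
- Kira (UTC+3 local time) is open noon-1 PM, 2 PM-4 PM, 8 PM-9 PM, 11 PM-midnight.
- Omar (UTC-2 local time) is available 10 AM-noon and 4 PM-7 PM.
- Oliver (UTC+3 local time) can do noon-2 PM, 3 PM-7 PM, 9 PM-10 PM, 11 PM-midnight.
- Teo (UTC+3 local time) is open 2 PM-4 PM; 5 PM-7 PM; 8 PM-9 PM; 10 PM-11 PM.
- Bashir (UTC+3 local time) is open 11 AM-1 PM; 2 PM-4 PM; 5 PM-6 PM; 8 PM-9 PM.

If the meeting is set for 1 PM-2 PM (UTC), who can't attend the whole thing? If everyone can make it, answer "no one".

Leo in UTC: 10:00-18:00, 19:00-21:00 (add 2h to convert from UTC-2).
Kira in UTC: 09:00-10:00, 11:00-13:00, 17:00-18:00, 20:00-21:00 (subtract 3h to convert from UTC+3).
Omar in UTC: 12:00-14:00, 18:00-21:00 (add 2h to convert from UTC-2).
Oliver in UTC: 09:00-11:00, 12:00-16:00, 18:00-19:00, 20:00-21:00 (subtract 3h to convert from UTC+3).
Teo in UTC: 11:00-13:00, 14:00-16:00, 17:00-18:00, 19:00-20:00 (subtract 3h to convert from UTC+3).
Bashir in UTC: 08:00-10:00, 11:00-13:00, 14:00-15:00, 17:00-18:00 (subtract 3h to convert from UTC+3).
Leo: free for 13:00-14:00. Kira: not fully free for 13:00-14:00. Omar: free for 13:00-14:00. Oliver: free for 13:00-14:00. Teo: not fully free for 13:00-14:00. Bashir: not fully free for 13:00-14:00.

Bashir, Kira, Teo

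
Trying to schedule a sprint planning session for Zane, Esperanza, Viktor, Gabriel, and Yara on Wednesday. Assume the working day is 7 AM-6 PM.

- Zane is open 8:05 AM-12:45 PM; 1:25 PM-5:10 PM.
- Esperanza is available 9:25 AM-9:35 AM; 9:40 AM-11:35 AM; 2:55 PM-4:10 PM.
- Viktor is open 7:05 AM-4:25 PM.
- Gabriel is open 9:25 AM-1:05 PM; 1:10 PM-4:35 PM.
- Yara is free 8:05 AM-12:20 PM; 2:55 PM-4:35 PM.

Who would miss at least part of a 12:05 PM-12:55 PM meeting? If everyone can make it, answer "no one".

Esperanza, Yara, Zane

Zane: not fully free for 12:05-12:55. Esperanza: not fully free for 12:05-12:55. Viktor: free for 12:05-12:55. Gabriel: free for 12:05-12:55. Yara: not fully free for 12:05-12:55.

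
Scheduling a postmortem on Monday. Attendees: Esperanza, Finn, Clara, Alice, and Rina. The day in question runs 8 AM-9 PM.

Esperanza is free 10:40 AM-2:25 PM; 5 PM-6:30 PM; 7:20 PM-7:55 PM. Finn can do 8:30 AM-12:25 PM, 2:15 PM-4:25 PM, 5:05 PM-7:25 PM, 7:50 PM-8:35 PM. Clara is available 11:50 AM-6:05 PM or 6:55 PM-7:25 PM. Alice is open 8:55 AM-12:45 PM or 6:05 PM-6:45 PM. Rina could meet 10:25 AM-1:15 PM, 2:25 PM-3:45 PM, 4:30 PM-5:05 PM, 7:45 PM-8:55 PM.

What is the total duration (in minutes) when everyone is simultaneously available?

Esperanza ∩ Finn: 10:40-12:25, 14:15-14:25, 17:05-18:30, 19:20-19:25, 19:50-19:55.
Esperanza ∩ Finn ∩ Clara: 11:50-12:25, 14:15-14:25, 17:05-18:05, 19:20-19:25.
Esperanza ∩ Finn ∩ Clara ∩ Alice: 11:50-12:25.
Esperanza ∩ Finn ∩ Clara ∩ Alice ∩ Rina: 11:50-12:25.
That's a single block of 35 minutes.

35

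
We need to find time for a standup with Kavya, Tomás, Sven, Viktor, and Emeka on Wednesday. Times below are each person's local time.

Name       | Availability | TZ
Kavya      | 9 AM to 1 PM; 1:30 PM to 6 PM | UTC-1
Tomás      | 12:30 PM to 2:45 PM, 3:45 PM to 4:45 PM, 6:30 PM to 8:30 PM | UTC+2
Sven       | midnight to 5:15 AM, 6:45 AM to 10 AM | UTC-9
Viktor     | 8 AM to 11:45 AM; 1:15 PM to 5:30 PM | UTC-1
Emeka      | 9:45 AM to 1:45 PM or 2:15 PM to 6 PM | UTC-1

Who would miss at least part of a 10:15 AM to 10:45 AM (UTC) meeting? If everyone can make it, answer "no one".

Emeka, Tomás

Kavya in UTC: 10:00-14:00, 14:30-19:00 (add 1h to convert from UTC-1).
Tomás in UTC: 10:30-12:45, 13:45-14:45, 16:30-18:30 (subtract 2h to convert from UTC+2).
Sven in UTC: 09:00-14:15, 15:45-19:00 (add 9h to convert from UTC-9).
Viktor in UTC: 09:00-12:45, 14:15-18:30 (add 1h to convert from UTC-1).
Emeka in UTC: 10:45-14:45, 15:15-19:00 (add 1h to convert from UTC-1).
Kavya: free for 10:15-10:45. Tomás: not fully free for 10:15-10:45. Sven: free for 10:15-10:45. Viktor: free for 10:15-10:45. Emeka: not fully free for 10:15-10:45.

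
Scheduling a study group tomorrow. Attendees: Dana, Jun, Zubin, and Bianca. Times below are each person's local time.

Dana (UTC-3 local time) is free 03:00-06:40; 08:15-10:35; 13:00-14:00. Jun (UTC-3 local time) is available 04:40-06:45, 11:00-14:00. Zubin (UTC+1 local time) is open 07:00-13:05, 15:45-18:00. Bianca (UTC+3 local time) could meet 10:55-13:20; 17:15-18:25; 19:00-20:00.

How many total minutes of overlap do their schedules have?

165

Dana in UTC: 06:00-09:40, 11:15-13:35, 16:00-17:00 (add 3h to convert from UTC-3).
Jun in UTC: 07:40-09:45, 14:00-17:00 (add 3h to convert from UTC-3).
Zubin in UTC: 06:00-12:05, 14:45-17:00 (subtract 1h to convert from UTC+1).
Bianca in UTC: 07:55-10:20, 14:15-15:25, 16:00-17:00 (subtract 3h to convert from UTC+3).
Dana ∩ Jun: 07:40-09:40, 16:00-17:00.
Dana ∩ Jun ∩ Zubin: 07:40-09:40, 16:00-17:00.
Dana ∩ Jun ∩ Zubin ∩ Bianca: 07:55-09:40, 16:00-17:00.
Summing the common windows: 105 + 60 = 165 minutes.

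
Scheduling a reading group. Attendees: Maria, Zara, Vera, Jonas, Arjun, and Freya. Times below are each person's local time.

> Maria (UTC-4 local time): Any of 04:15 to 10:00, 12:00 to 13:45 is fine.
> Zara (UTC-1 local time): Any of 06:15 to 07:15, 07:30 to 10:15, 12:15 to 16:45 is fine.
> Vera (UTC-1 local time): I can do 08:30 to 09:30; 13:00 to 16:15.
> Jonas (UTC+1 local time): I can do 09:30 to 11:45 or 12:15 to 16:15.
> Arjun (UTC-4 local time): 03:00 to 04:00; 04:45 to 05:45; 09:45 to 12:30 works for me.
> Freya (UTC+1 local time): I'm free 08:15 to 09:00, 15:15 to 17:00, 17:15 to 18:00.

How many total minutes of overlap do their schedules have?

0

Maria in UTC: 08:15-14:00, 16:00-17:45 (add 4h to convert from UTC-4).
Zara in UTC: 07:15-08:15, 08:30-11:15, 13:15-17:45 (add 1h to convert from UTC-1).
Vera in UTC: 09:30-10:30, 14:00-17:15 (add 1h to convert from UTC-1).
Jonas in UTC: 08:30-10:45, 11:15-15:15 (subtract 1h to convert from UTC+1).
Arjun in UTC: 07:00-08:00, 08:45-09:45, 13:45-16:30 (add 4h to convert from UTC-4).
Freya in UTC: 07:15-08:00, 14:15-16:00, 16:15-17:00 (subtract 1h to convert from UTC+1).
Maria ∩ Zara: 08:30-11:15, 13:15-14:00, 16:00-17:45.
Maria ∩ Zara ∩ Vera: 09:30-10:30, 16:00-17:15.
Maria ∩ Zara ∩ Vera ∩ Jonas: 09:30-10:30.
Maria ∩ Zara ∩ Vera ∩ Jonas ∩ Arjun: 09:30-09:45.
Maria ∩ Zara ∩ Vera ∩ Jonas ∩ Arjun ∩ Freya: ∅.
There is no time when everyone is free.
There is no common window, so the total is 0 minutes.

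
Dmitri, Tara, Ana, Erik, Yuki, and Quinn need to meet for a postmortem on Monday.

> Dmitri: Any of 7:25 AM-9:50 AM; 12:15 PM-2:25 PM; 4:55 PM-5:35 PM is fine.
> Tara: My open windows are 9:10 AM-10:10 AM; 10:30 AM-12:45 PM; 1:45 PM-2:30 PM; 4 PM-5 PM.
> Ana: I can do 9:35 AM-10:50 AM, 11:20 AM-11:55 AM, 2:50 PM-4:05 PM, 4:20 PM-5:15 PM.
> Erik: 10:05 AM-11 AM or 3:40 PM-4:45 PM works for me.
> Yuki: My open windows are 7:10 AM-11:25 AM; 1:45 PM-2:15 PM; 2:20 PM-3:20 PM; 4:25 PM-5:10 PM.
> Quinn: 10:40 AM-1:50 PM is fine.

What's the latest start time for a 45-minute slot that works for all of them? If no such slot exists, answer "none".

none

Dmitri ∩ Tara: 09:10-09:50, 12:15-12:45, 13:45-14:25, 16:55-17:00.
Dmitri ∩ Tara ∩ Ana: 09:35-09:50, 16:55-17:00.
Dmitri ∩ Tara ∩ Ana ∩ Erik: ∅.
Dmitri ∩ Tara ∩ Ana ∩ Erik ∩ Yuki: ∅.
Dmitri ∩ Tara ∩ Ana ∩ Erik ∩ Yuki ∩ Quinn: ∅.
There is no time when everyone is free.
No common window is at least 45 minutes long.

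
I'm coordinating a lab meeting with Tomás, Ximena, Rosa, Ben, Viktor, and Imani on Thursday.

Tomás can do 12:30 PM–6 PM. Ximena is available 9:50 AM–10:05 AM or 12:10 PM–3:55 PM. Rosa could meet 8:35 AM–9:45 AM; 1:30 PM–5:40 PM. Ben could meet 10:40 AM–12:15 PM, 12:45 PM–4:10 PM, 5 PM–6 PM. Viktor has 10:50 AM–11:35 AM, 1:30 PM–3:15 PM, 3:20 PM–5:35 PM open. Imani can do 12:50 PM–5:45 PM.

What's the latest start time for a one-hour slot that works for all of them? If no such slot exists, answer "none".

14:15

Tomás ∩ Ximena: 12:30-15:55.
Tomás ∩ Ximena ∩ Rosa: 13:30-15:55.
Tomás ∩ Ximena ∩ Rosa ∩ Ben: 13:30-15:55.
Tomás ∩ Ximena ∩ Rosa ∩ Ben ∩ Viktor: 13:30-15:15, 15:20-15:55.
Tomás ∩ Ximena ∩ Rosa ∩ Ben ∩ Viktor ∩ Imani: 13:30-15:15, 15:20-15:55.
The last common window of at least 60 minutes is 13:30-15:15; a 60-minute meeting can start as late as 14:15 and still end by 15:15.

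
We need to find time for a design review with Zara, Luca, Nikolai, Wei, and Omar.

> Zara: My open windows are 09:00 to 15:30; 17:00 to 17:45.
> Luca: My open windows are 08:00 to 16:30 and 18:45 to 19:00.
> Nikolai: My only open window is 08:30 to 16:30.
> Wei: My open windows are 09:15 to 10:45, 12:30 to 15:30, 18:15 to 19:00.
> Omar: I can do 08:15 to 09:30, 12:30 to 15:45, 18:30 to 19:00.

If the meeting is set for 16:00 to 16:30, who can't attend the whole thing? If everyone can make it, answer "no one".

Omar, Wei, Zara

Zara: not fully free for 16:00-16:30. Luca: free for 16:00-16:30. Nikolai: free for 16:00-16:30. Wei: not fully free for 16:00-16:30. Omar: not fully free for 16:00-16:30.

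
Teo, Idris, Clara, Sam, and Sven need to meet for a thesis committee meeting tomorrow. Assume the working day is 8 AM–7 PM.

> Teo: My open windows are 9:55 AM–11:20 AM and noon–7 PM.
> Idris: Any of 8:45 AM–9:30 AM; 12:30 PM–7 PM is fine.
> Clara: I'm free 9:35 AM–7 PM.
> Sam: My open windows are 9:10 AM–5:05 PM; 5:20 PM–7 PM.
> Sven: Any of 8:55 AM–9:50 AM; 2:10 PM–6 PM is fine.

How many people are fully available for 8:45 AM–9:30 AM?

1

Idris can make the full 08:45-09:30 slot — that's 1.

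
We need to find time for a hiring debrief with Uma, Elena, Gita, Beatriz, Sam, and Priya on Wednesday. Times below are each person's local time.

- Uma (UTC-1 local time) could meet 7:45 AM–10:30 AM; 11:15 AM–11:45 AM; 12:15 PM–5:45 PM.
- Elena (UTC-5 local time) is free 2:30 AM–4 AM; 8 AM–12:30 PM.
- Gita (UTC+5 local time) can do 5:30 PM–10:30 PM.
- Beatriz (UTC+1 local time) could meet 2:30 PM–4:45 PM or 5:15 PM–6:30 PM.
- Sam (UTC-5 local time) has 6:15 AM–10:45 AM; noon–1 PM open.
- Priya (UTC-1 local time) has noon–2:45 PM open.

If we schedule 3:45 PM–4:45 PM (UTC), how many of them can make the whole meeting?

3

Uma in UTC: 08:45-11:30, 12:15-12:45, 13:15-18:45 (add 1h to convert from UTC-1).
Elena in UTC: 07:30-09:00, 13:00-17:30 (add 5h to convert from UTC-5).
Gita in UTC: 12:30-17:30 (subtract 5h to convert from UTC+5).
Beatriz in UTC: 13:30-15:45, 16:15-17:30 (subtract 1h to convert from UTC+1).
Sam in UTC: 11:15-15:45, 17:00-18:00 (add 5h to convert from UTC-5).
Priya in UTC: 13:00-15:45 (add 1h to convert from UTC-1).
Uma, Elena, and Gita can make the full 15:45-16:45 slot — that's 3.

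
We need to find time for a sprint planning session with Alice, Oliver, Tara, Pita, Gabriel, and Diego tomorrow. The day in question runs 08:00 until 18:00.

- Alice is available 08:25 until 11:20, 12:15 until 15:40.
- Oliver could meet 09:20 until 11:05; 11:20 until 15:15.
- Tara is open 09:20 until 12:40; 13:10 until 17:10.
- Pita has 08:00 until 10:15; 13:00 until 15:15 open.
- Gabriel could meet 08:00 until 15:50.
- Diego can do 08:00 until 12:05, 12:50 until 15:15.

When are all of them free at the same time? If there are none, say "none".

Alice ∩ Oliver: 09:20-11:05, 12:15-15:15.
Alice ∩ Oliver ∩ Tara: 09:20-11:05, 12:15-12:40, 13:10-15:15.
Alice ∩ Oliver ∩ Tara ∩ Pita: 09:20-10:15, 13:10-15:15.
Alice ∩ Oliver ∩ Tara ∩ Pita ∩ Gabriel: 09:20-10:15, 13:10-15:15.
Alice ∩ Oliver ∩ Tara ∩ Pita ∩ Gabriel ∩ Diego: 09:20-10:15, 13:10-15:15.
Those are the intersection windows.

09:20-10:15, 13:10-15:15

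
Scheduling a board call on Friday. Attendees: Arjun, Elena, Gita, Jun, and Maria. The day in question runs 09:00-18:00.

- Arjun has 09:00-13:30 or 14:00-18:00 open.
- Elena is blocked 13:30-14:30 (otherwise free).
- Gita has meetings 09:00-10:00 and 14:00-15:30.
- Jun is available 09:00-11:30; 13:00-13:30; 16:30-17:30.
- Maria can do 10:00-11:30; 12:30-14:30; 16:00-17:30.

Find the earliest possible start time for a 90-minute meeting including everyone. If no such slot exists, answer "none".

10:00

Arjun free: 09:00-13:30, 14:00-18:00.
Elena free: 09:00-13:30, 14:30-18:00 (invert busy blocks within the working day).
Gita free: 10:00-14:00, 15:30-18:00 (invert busy blocks within the working day).
Jun free: 09:00-11:30, 13:00-13:30, 16:30-17:30.
Maria free: 10:00-11:30, 12:30-14:30, 16:00-17:30.
Arjun ∩ Elena: 09:00-13:30, 14:30-18:00.
Arjun ∩ Elena ∩ Gita: 10:00-13:30, 15:30-18:00.
Arjun ∩ Elena ∩ Gita ∩ Jun: 10:00-11:30, 13:00-13:30, 16:30-17:30.
Arjun ∩ Elena ∩ Gita ∩ Jun ∩ Maria: 10:00-11:30, 13:00-13:30, 16:30-17:30.
So the common availability across everyone is 10:00-11:30, 13:00-13:30, 16:30-17:30.
The first common window of at least 90 minutes is 10:00-11:30, so the earliest start is 10:00.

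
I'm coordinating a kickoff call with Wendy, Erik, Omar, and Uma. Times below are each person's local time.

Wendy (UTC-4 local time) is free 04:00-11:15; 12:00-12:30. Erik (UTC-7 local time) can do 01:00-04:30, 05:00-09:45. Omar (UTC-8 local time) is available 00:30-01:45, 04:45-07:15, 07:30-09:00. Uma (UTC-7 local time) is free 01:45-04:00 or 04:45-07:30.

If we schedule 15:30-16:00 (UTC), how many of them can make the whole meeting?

Wendy in UTC: 08:00-15:15, 16:00-16:30 (add 4h to convert from UTC-4).
Erik in UTC: 08:00-11:30, 12:00-16:45 (add 7h to convert from UTC-7).
Omar in UTC: 08:30-09:45, 12:45-15:15, 15:30-17:00 (add 8h to convert from UTC-8).
Uma in UTC: 08:45-11:00, 11:45-14:30 (add 7h to convert from UTC-7).
Erik and Omar can make the full 15:30-16:00 slot — that's 2.

2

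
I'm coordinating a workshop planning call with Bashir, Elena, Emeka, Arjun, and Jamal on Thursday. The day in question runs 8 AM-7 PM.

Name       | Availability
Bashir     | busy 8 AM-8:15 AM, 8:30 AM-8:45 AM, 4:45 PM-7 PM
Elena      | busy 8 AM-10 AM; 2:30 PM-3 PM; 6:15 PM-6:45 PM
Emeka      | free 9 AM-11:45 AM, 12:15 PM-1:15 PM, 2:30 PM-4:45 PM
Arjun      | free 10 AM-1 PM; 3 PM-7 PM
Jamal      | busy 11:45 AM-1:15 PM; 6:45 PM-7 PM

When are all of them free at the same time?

10:00-11:45, 15:00-16:45

Bashir free: 08:15-08:30, 08:45-16:45 (invert busy blocks within the working day).
Elena free: 10:00-14:30, 15:00-18:15, 18:45-19:00 (invert busy blocks within the working day).
Emeka free: 09:00-11:45, 12:15-13:15, 14:30-16:45.
Arjun free: 10:00-13:00, 15:00-19:00.
Jamal free: 08:00-11:45, 13:15-18:45 (invert busy blocks within the working day).
Bashir ∩ Elena: 10:00-14:30, 15:00-16:45.
Bashir ∩ Elena ∩ Emeka: 10:00-11:45, 12:15-13:15, 15:00-16:45.
Bashir ∩ Elena ∩ Emeka ∩ Arjun: 10:00-11:45, 12:15-13:00, 15:00-16:45.
Bashir ∩ Elena ∩ Emeka ∩ Arjun ∩ Jamal: 10:00-11:45, 15:00-16:45.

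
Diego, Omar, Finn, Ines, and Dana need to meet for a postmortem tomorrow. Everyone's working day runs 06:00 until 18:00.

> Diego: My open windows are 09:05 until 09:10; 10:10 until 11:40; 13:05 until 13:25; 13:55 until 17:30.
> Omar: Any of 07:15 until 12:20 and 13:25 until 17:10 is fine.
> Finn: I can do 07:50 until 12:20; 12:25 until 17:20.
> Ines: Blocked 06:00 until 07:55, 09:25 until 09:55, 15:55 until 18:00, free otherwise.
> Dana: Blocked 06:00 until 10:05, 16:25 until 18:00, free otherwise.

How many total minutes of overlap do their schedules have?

Diego free: 09:05-09:10, 10:10-11:40, 13:05-13:25, 13:55-17:30.
Omar free: 07:15-12:20, 13:25-17:10.
Finn free: 07:50-12:20, 12:25-17:20.
Ines free: 07:55-09:25, 09:55-15:55 (invert busy blocks within the working day).
Dana free: 10:05-16:25 (invert busy blocks within the working day).
Diego ∩ Omar: 09:05-09:10, 10:10-11:40, 13:55-17:10.
Diego ∩ Omar ∩ Finn: 09:05-09:10, 10:10-11:40, 13:55-17:10.
Diego ∩ Omar ∩ Finn ∩ Ines: 09:05-09:10, 10:10-11:40, 13:55-15:55.
Diego ∩ Omar ∩ Finn ∩ Ines ∩ Dana: 10:10-11:40, 13:55-15:55.
Summing the common windows: 90 + 120 = 210 minutes.

210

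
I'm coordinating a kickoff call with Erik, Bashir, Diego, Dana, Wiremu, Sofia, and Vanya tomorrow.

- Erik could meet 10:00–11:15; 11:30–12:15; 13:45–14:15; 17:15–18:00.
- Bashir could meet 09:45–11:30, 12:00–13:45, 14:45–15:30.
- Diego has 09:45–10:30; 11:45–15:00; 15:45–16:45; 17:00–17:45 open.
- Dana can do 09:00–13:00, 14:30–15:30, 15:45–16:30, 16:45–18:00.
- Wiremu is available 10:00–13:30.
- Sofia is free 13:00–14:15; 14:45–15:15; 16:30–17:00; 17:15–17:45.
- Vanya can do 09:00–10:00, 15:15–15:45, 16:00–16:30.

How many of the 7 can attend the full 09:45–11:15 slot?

Bashir and Dana can make the full 09:45-11:15 slot — that's 2.

2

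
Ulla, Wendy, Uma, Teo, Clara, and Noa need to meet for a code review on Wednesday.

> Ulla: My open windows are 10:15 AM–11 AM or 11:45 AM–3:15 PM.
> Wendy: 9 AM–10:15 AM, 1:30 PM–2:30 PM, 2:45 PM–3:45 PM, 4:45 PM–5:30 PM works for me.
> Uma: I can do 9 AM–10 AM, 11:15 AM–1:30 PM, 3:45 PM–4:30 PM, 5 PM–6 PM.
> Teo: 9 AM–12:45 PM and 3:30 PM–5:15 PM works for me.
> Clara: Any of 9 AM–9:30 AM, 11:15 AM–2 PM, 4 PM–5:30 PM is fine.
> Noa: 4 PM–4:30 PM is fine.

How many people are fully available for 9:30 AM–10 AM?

3

Wendy, Uma, and Teo can make the full 09:30-10:00 slot — that's 3.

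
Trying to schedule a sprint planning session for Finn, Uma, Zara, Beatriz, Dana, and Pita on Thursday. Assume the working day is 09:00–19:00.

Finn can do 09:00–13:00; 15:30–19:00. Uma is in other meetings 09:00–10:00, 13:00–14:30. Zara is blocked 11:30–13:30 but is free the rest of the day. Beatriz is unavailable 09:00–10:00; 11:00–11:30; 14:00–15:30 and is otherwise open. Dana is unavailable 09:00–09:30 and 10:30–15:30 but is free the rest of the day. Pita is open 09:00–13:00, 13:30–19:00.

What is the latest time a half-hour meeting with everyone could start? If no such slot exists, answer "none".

18:30

Finn free: 09:00-13:00, 15:30-19:00.
Uma free: 10:00-13:00, 14:30-19:00 (invert busy blocks within the working day).
Zara free: 09:00-11:30, 13:30-19:00 (invert busy blocks within the working day).
Beatriz free: 10:00-11:00, 11:30-14:00, 15:30-19:00 (invert busy blocks within the working day).
Dana free: 09:30-10:30, 15:30-19:00 (invert busy blocks within the working day).
Pita free: 09:00-13:00, 13:30-19:00.
Finn ∩ Uma: 10:00-13:00, 15:30-19:00.
Finn ∩ Uma ∩ Zara: 10:00-11:30, 15:30-19:00.
Finn ∩ Uma ∩ Zara ∩ Beatriz: 10:00-11:00, 15:30-19:00.
Finn ∩ Uma ∩ Zara ∩ Beatriz ∩ Dana: 10:00-10:30, 15:30-19:00.
Finn ∩ Uma ∩ Zara ∩ Beatriz ∩ Dana ∩ Pita: 10:00-10:30, 15:30-19:00.
The last common window of at least 30 minutes is 15:30-19:00; a 30-minute meeting can start as late as 18:30 and still end by 19:00.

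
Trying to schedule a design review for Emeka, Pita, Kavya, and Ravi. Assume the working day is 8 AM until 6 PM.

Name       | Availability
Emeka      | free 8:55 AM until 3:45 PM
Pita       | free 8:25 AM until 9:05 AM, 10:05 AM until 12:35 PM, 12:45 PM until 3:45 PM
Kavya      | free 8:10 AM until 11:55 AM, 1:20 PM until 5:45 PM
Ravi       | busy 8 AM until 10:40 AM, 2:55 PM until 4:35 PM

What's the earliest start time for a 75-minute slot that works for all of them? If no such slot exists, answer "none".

Emeka free: 08:55-15:45.
Pita free: 08:25-09:05, 10:05-12:35, 12:45-15:45.
Kavya free: 08:10-11:55, 13:20-17:45.
Ravi free: 10:40-14:55, 16:35-18:00 (invert busy blocks within the working day).
Emeka ∩ Pita: 08:55-09:05, 10:05-12:35, 12:45-15:45.
Emeka ∩ Pita ∩ Kavya: 08:55-09:05, 10:05-11:55, 13:20-15:45.
Emeka ∩ Pita ∩ Kavya ∩ Ravi: 10:40-11:55, 13:20-14:55.
Those are the intersection windows.
The first common window of at least 75 minutes is 10:40-11:55, so the earliest start is 10:40.

10:40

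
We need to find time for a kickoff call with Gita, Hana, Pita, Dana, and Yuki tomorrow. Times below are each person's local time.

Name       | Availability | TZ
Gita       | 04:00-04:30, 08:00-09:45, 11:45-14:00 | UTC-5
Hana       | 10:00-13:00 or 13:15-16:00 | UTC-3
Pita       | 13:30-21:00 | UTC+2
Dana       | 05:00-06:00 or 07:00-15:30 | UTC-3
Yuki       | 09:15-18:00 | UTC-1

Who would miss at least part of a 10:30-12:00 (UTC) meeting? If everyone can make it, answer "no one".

Gita in UTC: 09:00-09:30, 13:00-14:45, 16:45-19:00 (add 5h to convert from UTC-5).
Hana in UTC: 13:00-16:00, 16:15-19:00 (add 3h to convert from UTC-3).
Pita in UTC: 11:30-19:00 (subtract 2h to convert from UTC+2).
Dana in UTC: 08:00-09:00, 10:00-18:30 (add 3h to convert from UTC-3).
Yuki in UTC: 10:15-19:00 (add 1h to convert from UTC-1).
Gita: not fully free for 10:30-12:00. Hana: not fully free for 10:30-12:00. Pita: not fully free for 10:30-12:00. Dana: free for 10:30-12:00. Yuki: free for 10:30-12:00.

Gita, Hana, Pita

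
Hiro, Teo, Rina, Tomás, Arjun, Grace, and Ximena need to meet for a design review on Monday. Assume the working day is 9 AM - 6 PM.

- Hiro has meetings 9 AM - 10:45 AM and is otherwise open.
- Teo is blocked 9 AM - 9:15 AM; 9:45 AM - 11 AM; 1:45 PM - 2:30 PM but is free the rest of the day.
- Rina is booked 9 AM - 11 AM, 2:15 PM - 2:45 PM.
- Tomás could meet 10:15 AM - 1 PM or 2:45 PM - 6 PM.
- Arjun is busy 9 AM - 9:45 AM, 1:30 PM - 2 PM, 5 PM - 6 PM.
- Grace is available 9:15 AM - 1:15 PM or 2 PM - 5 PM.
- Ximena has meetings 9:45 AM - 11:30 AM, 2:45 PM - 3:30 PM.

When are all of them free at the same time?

Hiro free: 10:45-18:00 (invert busy blocks within the working day).
Teo free: 09:15-09:45, 11:00-13:45, 14:30-18:00 (invert busy blocks within the working day).
Rina free: 11:00-14:15, 14:45-18:00 (invert busy blocks within the working day).
Tomás free: 10:15-13:00, 14:45-18:00.
Arjun free: 09:45-13:30, 14:00-17:00 (invert busy blocks within the working day).
Grace free: 09:15-13:15, 14:00-17:00.
Ximena free: 09:00-09:45, 11:30-14:45, 15:30-18:00 (invert busy blocks within the working day).
Hiro ∩ Teo: 11:00-13:45, 14:30-18:00.
Hiro ∩ Teo ∩ Rina: 11:00-13:45, 14:45-18:00.
Hiro ∩ Teo ∩ Rina ∩ Tomás: 11:00-13:00, 14:45-18:00.
Hiro ∩ Teo ∩ Rina ∩ Tomás ∩ Arjun: 11:00-13:00, 14:45-17:00.
Hiro ∩ Teo ∩ Rina ∩ Tomás ∩ Arjun ∩ Grace: 11:00-13:00, 14:45-17:00.
Hiro ∩ Teo ∩ Rina ∩ Tomás ∩ Arjun ∩ Grace ∩ Ximena: 11:30-13:00, 15:30-17:00.
Those are the intersection windows.

11:30-13:00, 15:30-17:00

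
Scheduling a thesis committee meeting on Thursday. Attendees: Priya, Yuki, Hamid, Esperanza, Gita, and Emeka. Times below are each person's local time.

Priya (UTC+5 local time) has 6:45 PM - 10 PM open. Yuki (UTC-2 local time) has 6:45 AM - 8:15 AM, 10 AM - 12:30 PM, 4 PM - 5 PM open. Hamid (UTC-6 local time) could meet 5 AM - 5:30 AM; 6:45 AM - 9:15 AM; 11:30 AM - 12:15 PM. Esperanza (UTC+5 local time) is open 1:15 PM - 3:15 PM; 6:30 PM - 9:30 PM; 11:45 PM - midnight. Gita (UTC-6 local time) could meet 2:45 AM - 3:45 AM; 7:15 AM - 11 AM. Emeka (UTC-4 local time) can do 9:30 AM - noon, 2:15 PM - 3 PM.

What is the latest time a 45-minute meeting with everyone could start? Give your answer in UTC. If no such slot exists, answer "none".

Priya in UTC: 13:45-17:00 (subtract 5h to convert from UTC+5).
Yuki in UTC: 08:45-10:15, 12:00-14:30, 18:00-19:00 (add 2h to convert from UTC-2).
Hamid in UTC: 11:00-11:30, 12:45-15:15, 17:30-18:15 (add 6h to convert from UTC-6).
Esperanza in UTC: 08:15-10:15, 13:30-16:30, 18:45-19:00 (subtract 5h to convert from UTC+5).
Gita in UTC: 08:45-09:45, 13:15-17:00 (add 6h to convert from UTC-6).
Emeka in UTC: 13:30-16:00, 18:15-19:00 (add 4h to convert from UTC-4).
Priya ∩ Yuki: 13:45-14:30.
Priya ∩ Yuki ∩ Hamid: 13:45-14:30.
Priya ∩ Yuki ∩ Hamid ∩ Esperanza: 13:45-14:30.
Priya ∩ Yuki ∩ Hamid ∩ Esperanza ∩ Gita: 13:45-14:30.
Priya ∩ Yuki ∩ Hamid ∩ Esperanza ∩ Gita ∩ Emeka: 13:45-14:30.
The last common window of at least 45 minutes is 13:45-14:30; a 45-minute meeting can start as late as 13:45 and still end by 14:30.

13:45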